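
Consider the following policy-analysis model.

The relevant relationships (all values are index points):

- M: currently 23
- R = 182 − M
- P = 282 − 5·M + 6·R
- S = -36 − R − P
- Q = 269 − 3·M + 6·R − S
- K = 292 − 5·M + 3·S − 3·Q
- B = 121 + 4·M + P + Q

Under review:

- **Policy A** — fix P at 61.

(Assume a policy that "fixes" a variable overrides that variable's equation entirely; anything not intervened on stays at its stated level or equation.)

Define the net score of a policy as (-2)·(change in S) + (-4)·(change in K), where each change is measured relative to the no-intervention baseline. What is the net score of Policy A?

-27560

Baseline:
  M = 23
  R = 182 − 23 = 159
  P = 282 − 5·23 + 6·159 = 1121
  S = -36 − 159 − 1121 = -1316
  Q = 269 − 3·23 + 6·159 − (-1316) = 2470
  K = 292 − 5·23 + 3·(-1316) − 3·2470 = -11181
Policy A (P := 61):
  M = 23
  R = 182 − 23 = 159
  P = 61
  S = -36 − 159 − 61 = -256
  Q = 269 − 3·23 + 6·159 − (-256) = 1410
  K = 292 − 5·23 + 3·(-256) − 3·1410 = -4821
ΔS = -256 − (-1316) = 1060; ΔK = -4821 − (-11181) = 6360
Score = (-2)·1060 + (-4)·6360 = -27560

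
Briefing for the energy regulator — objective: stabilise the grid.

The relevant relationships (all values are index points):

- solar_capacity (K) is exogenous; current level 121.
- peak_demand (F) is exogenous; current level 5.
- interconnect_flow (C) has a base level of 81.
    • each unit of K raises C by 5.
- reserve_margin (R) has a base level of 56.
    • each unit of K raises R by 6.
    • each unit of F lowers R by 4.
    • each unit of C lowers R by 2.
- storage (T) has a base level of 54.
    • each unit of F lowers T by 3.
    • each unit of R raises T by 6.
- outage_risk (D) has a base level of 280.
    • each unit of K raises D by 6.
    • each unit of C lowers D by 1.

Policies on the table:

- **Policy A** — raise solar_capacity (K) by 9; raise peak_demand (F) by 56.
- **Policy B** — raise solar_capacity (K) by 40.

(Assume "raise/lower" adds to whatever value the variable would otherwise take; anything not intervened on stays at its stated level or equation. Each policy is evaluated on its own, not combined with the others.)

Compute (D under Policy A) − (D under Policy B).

Policy A (K + 9, F + 56):
  K = 121 + 9 = 130
  C = 81 + 5·130 = 731
  D = 280 + 6·130 − 731 = 329
Policy B (K + 40):
  K = 121 + 40 = 161
  C = 81 + 5·161 = 886
  D = 280 + 6·161 − 886 = 360
D: 329 − 360 = -31

-31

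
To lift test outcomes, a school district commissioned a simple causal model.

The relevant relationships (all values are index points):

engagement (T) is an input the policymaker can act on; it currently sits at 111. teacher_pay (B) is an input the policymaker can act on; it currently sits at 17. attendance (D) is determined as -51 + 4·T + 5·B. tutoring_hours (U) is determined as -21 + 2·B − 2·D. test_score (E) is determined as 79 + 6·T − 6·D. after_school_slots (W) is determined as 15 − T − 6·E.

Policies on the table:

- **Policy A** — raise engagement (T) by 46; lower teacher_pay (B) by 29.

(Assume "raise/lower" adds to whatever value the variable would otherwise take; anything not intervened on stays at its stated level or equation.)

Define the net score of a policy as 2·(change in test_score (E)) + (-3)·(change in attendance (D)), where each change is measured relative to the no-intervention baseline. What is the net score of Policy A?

-33

Baseline:
  T = 111
  B = 17
  D = -51 + 4·111 + 5·17 = 478
  E = 79 + 6·111 − 6·478 = -2123
Policy A (T + 46, B − 29):
  T = 111 + 46 = 157
  B = 17 − 29 = -12
  D = -51 + 4·157 + 5·(-12) = 517
  E = 79 + 6·157 − 6·517 = -2081
ΔE = -2081 − (-2123) = 42; ΔD = 517 − 478 = 39
Score = 2·42 + (-3)·39 = -33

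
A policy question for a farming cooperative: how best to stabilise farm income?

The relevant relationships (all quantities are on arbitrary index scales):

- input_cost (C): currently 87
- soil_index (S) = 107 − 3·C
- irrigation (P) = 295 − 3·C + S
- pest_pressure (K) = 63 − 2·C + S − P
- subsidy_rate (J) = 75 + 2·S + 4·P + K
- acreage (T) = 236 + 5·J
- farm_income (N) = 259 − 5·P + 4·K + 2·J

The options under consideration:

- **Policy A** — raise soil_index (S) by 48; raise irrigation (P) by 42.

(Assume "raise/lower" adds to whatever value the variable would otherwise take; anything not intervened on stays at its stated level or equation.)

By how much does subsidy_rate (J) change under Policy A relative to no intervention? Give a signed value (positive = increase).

414

Baseline:
  C = 87
  S = 107 − 3·87 = -154
  P = 295 − 3·87 + (-154) = -120
  K = 63 − 2·87 + (-154) − (-120) = -145
  J = 75 + 2·(-154) + 4·(-120) + (-145) = -858
Policy A (S + 48, P + 42):
  C = 87
  S = 107 − 3·87 (+48 from intervention) = -106
  P = 295 − 3·87 + (-106) (+42 from intervention) = -30
  K = 63 − 2·87 + (-106) − (-30) = -187
  J = 75 + 2·(-106) + 4·(-30) + (-187) = -444
Change in J: -444 − (-858) = 414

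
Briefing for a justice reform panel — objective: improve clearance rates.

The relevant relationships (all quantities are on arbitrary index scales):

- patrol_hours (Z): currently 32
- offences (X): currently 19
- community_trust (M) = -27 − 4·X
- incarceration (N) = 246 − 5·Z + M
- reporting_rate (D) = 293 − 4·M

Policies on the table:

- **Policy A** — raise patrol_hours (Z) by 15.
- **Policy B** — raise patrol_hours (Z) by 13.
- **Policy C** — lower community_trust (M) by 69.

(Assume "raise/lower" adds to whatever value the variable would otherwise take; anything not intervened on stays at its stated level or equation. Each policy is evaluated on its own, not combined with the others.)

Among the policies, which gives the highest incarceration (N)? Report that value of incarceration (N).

Policy A (Z + 15):
  Z = 32 + 15 = 47
  X = 19
  M = -27 − 4·19 = -103
  N = 246 − 5·47 + (-103) = -92
Policy B (Z + 13):
  Z = 32 + 13 = 45
  X = 19
  M = -27 − 4·19 = -103
  N = 246 − 5·45 + (-103) = -82
Policy C (M − 69):
  Z = 32
  X = 19
  M = -27 − 4·19 (−69 from intervention) = -172
  N = 246 − 5·32 + (-172) = -86
Comparing — Policy A: N=-92, Policy B: N=-82, Policy C: N=-86. Highest is -82 (Policy B).

-82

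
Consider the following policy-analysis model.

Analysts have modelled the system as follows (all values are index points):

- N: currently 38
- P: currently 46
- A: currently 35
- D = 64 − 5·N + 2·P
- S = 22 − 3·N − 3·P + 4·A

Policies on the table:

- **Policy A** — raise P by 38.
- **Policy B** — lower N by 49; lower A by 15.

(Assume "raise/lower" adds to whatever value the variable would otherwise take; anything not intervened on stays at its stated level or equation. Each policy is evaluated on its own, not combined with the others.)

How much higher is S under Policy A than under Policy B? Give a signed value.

-201

Policy A (P + 38):
  N = 38
  P = 46 + 38 = 84
  A = 35
  S = 22 − 3·38 − 3·84 + 4·35 = -204
Policy B (N − 49, A − 15):
  N = 38 − 49 = -11
  P = 46
  A = 35 − 15 = 20
  S = 22 − 3·(-11) − 3·46 + 4·20 = -3
S: -204 − (-3) = -201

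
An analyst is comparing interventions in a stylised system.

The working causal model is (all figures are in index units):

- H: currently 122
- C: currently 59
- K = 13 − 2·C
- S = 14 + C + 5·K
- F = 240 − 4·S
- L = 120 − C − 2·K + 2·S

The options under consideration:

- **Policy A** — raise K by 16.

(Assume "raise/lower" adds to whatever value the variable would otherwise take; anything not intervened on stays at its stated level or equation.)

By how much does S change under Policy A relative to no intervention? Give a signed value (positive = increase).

80

Baseline:
  C = 59
  K = 13 − 2·59 = -105
  S = 14 + 59 + 5·(-105) = -452
Policy A (K + 16):
  C = 59
  K = 13 − 2·59 (+16 from intervention) = -89
  S = 14 + 59 + 5·(-89) = -372
Change in S: -372 − (-452) = 80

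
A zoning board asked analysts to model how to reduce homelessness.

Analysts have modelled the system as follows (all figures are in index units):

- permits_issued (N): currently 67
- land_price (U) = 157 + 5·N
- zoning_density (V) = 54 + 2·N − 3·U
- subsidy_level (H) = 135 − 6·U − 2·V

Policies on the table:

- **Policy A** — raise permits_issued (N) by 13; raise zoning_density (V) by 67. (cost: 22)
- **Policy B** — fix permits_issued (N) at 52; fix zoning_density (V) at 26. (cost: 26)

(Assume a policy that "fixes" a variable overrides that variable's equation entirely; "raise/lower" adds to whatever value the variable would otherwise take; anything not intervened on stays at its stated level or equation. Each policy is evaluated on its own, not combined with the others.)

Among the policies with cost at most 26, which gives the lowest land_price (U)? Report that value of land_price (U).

Policy A (N + 13, V + 67):
  N = 67 + 13 = 80
  U = 157 + 5·80 = 557
Policy B (N := 52, V := 26):
  N = 52
  U = 157 + 5·52 = 417
Comparing — Policy A: U=557, Policy B: U=417. Lowest is 417 (Policy B).

417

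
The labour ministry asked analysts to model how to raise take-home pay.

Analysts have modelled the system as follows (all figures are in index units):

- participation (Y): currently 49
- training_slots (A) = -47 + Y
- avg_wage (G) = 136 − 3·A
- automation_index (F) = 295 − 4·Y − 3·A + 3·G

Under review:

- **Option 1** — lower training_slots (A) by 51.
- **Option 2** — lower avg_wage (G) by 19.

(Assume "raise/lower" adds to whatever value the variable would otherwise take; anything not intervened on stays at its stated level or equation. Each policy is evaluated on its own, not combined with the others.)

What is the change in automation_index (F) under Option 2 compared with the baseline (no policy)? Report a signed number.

-57

Baseline:
  Y = 49
  A = -47 + 49 = 2
  G = 136 − 3·2 = 130
  F = 295 − 4·49 − 3·2 + 3·130 = 483
Option 2 (G − 19):
  Y = 49
  A = -47 + 49 = 2
  G = 136 − 3·2 (−19 from intervention) = 111
  F = 295 − 4·49 − 3·2 + 3·111 = 426
Change in F: 426 − 483 = -57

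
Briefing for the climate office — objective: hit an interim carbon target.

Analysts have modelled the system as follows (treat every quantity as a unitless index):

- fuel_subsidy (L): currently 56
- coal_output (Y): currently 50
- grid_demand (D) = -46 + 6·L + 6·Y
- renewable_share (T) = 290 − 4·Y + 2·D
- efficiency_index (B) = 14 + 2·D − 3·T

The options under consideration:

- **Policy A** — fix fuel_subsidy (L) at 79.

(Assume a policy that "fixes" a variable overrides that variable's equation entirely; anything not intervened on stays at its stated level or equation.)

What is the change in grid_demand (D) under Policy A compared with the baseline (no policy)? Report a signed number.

138

Baseline:
  L = 56
  Y = 50
  D = -46 + 6·56 + 6·50 = 590
Policy A (L := 79):
  L = 79
  Y = 50
  D = -46 + 6·79 + 6·50 = 728
Change in D: 728 − 590 = 138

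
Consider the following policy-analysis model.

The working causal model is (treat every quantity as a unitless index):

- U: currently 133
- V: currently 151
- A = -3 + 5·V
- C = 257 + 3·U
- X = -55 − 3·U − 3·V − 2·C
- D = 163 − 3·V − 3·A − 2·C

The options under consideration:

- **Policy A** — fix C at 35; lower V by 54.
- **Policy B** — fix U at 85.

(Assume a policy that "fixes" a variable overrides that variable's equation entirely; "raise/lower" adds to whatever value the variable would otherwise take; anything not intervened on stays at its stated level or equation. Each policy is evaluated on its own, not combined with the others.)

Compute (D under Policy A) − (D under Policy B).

1926

Policy A (C := 35, V − 54):
  U = 133
  V = 151 − 54 = 97
  A = -3 + 5·97 = 482
  C = 35
  D = 163 − 3·97 − 3·482 − 2·35 = -1644
Policy B (U := 85):
  U = 85
  V = 151
  A = -3 + 5·151 = 752
  C = 257 + 3·85 = 512
  D = 163 − 3·151 − 3·752 − 2·512 = -3570
D: -1644 − (-3570) = 1926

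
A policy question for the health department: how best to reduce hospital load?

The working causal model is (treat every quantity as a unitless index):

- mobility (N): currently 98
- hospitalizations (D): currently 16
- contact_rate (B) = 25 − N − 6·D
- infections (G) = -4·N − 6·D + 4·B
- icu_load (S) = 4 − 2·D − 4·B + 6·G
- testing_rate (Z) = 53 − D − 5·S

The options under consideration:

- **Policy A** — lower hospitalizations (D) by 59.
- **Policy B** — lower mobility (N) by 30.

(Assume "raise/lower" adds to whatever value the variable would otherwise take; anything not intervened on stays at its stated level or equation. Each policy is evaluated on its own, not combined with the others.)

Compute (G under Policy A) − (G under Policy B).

Policy A (D − 59):
  N = 98
  D = 16 − 59 = -43
  B = 25 − 98 − 6·(-43) = 185
  G = 0 − 4·98 − 6·(-43) + 4·185 = 606
Policy B (N − 30):
  N = 98 − 30 = 68
  D = 16
  B = 25 − 68 − 6·16 = -139
  G = 0 − 4·68 − 6·16 + 4·(-139) = -924
G: 606 − (-924) = 1530

1530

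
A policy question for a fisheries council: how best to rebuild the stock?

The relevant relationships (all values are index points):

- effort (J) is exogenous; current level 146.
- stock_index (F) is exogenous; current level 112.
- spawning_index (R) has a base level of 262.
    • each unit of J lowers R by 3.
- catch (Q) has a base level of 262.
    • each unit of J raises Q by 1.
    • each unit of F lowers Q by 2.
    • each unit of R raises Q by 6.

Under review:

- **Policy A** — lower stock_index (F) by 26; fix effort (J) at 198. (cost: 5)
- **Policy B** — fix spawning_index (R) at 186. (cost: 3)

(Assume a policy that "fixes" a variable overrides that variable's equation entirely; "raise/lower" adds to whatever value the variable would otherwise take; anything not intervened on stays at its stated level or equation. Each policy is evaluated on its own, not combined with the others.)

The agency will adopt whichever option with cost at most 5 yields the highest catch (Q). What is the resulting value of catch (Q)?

1300

Policy A (F − 26, J := 198):
  J = 198
  F = 112 − 26 = 86
  R = 262 − 3·198 = -332
  Q = 262 + 198 − 2·86 + 6·(-332) = -1704
Policy B (R := 186):
  J = 146
  F = 112
  R = 186
  Q = 262 + 146 − 2·112 + 6·186 = 1300
Comparing — Policy A: Q=-1704, Policy B: Q=1300. Highest is 1300 (Policy B).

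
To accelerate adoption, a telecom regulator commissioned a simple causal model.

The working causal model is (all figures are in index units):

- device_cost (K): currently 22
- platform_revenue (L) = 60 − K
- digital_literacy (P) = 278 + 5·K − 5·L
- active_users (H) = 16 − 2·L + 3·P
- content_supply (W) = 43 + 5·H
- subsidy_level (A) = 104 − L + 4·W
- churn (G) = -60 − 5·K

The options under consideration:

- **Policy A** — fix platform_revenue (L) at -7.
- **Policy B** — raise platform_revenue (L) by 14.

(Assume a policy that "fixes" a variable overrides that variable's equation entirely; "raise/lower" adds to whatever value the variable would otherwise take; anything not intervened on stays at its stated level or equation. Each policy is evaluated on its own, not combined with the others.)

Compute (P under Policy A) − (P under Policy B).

295

Policy A (L := -7):
  K = 22
  L = -7
  P = 278 + 5·22 − 5·(-7) = 423
Policy B (L + 14):
  K = 22
  L = 60 − 22 (+14 from intervention) = 52
  P = 278 + 5·22 − 5·52 = 128
P: 423 − 128 = 295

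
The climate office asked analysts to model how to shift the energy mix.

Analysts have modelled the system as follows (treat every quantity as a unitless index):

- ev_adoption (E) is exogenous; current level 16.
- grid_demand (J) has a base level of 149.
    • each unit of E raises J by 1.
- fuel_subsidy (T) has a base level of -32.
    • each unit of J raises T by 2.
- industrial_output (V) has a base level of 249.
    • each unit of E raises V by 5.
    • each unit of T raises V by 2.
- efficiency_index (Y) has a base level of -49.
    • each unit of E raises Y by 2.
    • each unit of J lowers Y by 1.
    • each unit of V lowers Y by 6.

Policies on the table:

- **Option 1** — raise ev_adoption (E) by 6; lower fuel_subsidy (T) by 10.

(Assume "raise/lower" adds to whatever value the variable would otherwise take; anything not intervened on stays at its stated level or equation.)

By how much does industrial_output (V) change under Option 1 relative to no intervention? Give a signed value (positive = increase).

34

Baseline:
  E = 16
  J = 149 + 16 = 165
  T = -32 + 2·165 = 298
  V = 249 + 5·16 + 2·298 = 925
Option 1 (E + 6, T − 10):
  E = 16 + 6 = 22
  J = 149 + 22 = 171
  T = -32 + 2·171 (−10 from intervention) = 300
  V = 249 + 5·22 + 2·300 = 959
Change in V: 959 − 925 = 34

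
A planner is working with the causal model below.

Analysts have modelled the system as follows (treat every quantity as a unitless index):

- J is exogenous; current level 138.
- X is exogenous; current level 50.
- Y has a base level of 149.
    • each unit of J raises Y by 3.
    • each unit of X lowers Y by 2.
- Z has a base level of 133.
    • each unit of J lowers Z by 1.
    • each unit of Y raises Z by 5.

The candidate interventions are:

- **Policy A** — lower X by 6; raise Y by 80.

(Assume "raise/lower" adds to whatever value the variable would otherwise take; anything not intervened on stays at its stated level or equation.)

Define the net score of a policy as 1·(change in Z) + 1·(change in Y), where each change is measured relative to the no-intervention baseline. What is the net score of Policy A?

Baseline:
  J = 138
  X = 50
  Y = 149 + 3·138 − 2·50 = 463
  Z = 133 − 138 + 5·463 = 2310
Policy A (X − 6, Y + 80):
  J = 138
  X = 50 − 6 = 44
  Y = 149 + 3·138 − 2·44 (+80 from intervention) = 555
  Z = 133 − 138 + 5·555 = 2770
ΔZ = 2770 − 2310 = 460; ΔY = 555 − 463 = 92
Score = 1·460 + 1·92 = 552

552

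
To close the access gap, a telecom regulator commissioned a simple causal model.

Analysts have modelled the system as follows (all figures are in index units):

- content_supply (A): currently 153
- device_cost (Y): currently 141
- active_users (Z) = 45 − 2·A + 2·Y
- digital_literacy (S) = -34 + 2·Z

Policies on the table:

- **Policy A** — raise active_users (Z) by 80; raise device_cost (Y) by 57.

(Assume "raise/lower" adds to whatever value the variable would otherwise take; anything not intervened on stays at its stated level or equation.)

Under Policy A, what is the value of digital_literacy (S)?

Policy A (Z + 80, Y + 57):
  A = 153
  Y = 141 + 57 = 198
  Z = 45 − 2·153 + 2·198 (+80 from intervention) = 215
  S = -34 + 2·215 = 396

396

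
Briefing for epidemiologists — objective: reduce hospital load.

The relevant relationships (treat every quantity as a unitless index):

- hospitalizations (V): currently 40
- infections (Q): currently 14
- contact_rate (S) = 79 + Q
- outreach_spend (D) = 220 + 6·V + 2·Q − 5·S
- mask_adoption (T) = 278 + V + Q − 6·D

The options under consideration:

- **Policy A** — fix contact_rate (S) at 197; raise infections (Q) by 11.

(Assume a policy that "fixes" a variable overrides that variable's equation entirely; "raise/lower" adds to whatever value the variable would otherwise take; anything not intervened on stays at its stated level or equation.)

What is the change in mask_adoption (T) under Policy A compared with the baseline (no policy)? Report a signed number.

2999

Baseline:
  V = 40
  Q = 14
  S = 79 + 14 = 93
  D = 220 + 6·40 + 2·14 − 5·93 = 23
  T = 278 + 40 + 14 − 6·23 = 194
Policy A (S := 197, Q + 11):
  V = 40
  Q = 14 + 11 = 25
  S = 197
  D = 220 + 6·40 + 2·25 − 5·197 = -475
  T = 278 + 40 + 25 − 6·(-475) = 3193
Change in T: 3193 − 194 = 2999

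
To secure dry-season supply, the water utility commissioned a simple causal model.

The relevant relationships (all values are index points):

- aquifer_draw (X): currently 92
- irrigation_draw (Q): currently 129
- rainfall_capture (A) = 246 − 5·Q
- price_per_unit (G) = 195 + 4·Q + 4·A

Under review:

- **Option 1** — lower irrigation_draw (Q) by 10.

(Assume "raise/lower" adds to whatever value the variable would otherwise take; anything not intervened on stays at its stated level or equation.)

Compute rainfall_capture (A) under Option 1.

-349

Option 1 (Q − 10):
  Q = 129 − 10 = 119
  A = 246 − 5·119 = -349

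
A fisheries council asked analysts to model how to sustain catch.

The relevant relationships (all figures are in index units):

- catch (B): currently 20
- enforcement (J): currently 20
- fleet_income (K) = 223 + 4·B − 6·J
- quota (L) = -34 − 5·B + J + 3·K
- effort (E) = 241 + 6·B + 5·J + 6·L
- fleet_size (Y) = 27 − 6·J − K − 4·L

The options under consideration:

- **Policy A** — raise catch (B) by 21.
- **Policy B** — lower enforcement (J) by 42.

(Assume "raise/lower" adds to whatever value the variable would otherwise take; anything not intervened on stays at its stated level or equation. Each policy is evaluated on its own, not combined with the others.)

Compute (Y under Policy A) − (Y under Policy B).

Policy A (B + 21):
  B = 20 + 21 = 41
  J = 20
  K = 223 + 4·41 − 6·20 = 267
  L = -34 − 5·41 + 20 + 3·267 = 582
  Y = 27 − 6·20 − 267 − 4·582 = -2688
Policy B (J − 42):
  B = 20
  J = 20 − 42 = -22
  K = 223 + 4·20 − 6·(-22) = 435
  L = -34 − 5·20 + (-22) + 3·435 = 1149
  Y = 27 − 6·(-22) − 435 − 4·1149 = -4872
Y: -2688 − (-4872) = 2184

2184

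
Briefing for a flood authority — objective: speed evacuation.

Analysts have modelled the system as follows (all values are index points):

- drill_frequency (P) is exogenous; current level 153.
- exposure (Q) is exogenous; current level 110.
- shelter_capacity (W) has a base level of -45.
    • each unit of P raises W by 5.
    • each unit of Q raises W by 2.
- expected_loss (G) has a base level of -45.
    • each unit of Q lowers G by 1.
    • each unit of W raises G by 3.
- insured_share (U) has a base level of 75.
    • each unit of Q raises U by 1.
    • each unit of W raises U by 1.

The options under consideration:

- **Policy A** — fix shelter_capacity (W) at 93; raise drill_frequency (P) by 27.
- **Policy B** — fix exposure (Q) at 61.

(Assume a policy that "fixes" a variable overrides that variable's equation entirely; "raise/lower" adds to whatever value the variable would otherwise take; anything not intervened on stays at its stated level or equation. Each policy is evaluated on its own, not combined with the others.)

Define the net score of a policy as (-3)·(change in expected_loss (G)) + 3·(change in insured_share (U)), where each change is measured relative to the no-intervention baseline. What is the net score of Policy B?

Baseline:
  P = 153
  Q = 110
  W = -45 + 5·153 + 2·110 = 940
  G = -45 − 110 + 3·940 = 2665
  U = 75 + 110 + 940 = 1125
Policy B (Q := 61):
  P = 153
  Q = 61
  W = -45 + 5·153 + 2·61 = 842
  G = -45 − 61 + 3·842 = 2420
  U = 75 + 61 + 842 = 978
ΔG = 2420 − 2665 = -245; ΔU = 978 − 1125 = -147
Score = (-3)·(-245) + 3·(-147) = 294

294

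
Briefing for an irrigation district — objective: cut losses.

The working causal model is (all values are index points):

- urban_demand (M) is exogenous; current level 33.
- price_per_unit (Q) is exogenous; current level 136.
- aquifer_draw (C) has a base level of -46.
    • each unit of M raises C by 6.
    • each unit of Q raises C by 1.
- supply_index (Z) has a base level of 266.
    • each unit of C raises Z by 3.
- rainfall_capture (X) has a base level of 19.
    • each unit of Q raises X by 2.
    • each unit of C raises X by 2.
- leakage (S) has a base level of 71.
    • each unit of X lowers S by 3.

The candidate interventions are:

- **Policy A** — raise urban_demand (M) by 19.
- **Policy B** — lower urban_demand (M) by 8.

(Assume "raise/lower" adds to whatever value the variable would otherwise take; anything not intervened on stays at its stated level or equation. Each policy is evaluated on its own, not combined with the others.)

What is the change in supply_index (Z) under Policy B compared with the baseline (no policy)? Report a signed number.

-144

Baseline:
  M = 33
  Q = 136
  C = -46 + 6·33 + 136 = 288
  Z = 266 + 3·288 = 1130
Policy B (M − 8):
  M = 33 − 8 = 25
  Q = 136
  C = -46 + 6·25 + 136 = 240
  Z = 266 + 3·240 = 986
Change in Z: 986 − 1130 = -144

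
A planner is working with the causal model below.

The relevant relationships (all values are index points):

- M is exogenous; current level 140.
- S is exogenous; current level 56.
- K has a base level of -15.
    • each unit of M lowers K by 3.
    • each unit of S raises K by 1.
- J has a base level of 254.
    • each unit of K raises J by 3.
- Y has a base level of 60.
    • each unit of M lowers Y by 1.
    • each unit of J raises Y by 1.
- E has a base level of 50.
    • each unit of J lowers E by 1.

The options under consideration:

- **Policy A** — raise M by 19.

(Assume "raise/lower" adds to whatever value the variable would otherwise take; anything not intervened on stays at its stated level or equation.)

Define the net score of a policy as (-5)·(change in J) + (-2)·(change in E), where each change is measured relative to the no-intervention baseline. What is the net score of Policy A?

Baseline:
  M = 140
  S = 56
  K = -15 − 3·140 + 56 = -379
  J = 254 + 3·(-379) = -883
  E = 50 − (-883) = 933
Policy A (M + 19):
  M = 140 + 19 = 159
  S = 56
  K = -15 − 3·159 + 56 = -436
  J = 254 + 3·(-436) = -1054
  E = 50 − (-1054) = 1104
ΔJ = -1054 − (-883) = -171; ΔE = 1104 − 933 = 171
Score = (-5)·(-171) + (-2)·171 = 513

513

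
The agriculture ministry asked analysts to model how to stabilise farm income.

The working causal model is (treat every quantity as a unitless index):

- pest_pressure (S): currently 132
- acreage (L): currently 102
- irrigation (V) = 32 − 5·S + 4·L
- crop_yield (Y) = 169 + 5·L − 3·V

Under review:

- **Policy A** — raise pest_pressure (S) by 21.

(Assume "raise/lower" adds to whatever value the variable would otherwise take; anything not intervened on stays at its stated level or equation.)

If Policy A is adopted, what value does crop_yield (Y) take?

Policy A (S + 21):
  S = 132 + 21 = 153
  L = 102
  V = 32 − 5·153 + 4·102 = -325
  Y = 169 + 5·102 − 3·(-325) = 1654

1654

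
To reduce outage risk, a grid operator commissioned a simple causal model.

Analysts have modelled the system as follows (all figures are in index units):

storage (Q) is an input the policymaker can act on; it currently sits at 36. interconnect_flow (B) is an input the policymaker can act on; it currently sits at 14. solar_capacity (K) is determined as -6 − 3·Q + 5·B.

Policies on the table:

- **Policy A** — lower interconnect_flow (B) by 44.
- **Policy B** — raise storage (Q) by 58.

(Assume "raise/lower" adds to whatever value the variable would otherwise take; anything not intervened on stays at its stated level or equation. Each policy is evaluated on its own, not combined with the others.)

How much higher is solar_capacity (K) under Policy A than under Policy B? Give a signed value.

-46

Policy A (B − 44):
  Q = 36
  B = 14 − 44 = -30
  K = -6 − 3·36 + 5·(-30) = -264
Policy B (Q + 58):
  Q = 36 + 58 = 94
  B = 14
  K = -6 − 3·94 + 5·14 = -218
K: -264 − (-218) = -46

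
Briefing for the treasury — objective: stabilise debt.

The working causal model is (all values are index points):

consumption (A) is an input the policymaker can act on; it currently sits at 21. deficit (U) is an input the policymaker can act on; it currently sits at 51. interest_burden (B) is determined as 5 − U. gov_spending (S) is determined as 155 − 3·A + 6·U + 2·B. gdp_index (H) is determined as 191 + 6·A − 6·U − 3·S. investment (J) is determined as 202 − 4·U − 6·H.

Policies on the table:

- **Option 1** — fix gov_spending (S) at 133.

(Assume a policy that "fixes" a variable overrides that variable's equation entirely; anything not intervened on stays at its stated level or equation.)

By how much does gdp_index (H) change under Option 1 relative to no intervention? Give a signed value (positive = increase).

Baseline:
  A = 21
  U = 51
  B = 5 − 51 = -46
  S = 155 − 3·21 + 6·51 + 2·(-46) = 306
  H = 191 + 6·21 − 6·51 − 3·306 = -907
Option 1 (S := 133):
  A = 21
  U = 51
  B = 5 − 51 = -46
  S = 133
  H = 191 + 6·21 − 6·51 − 3·133 = -388
Change in H: -388 − (-907) = 519

519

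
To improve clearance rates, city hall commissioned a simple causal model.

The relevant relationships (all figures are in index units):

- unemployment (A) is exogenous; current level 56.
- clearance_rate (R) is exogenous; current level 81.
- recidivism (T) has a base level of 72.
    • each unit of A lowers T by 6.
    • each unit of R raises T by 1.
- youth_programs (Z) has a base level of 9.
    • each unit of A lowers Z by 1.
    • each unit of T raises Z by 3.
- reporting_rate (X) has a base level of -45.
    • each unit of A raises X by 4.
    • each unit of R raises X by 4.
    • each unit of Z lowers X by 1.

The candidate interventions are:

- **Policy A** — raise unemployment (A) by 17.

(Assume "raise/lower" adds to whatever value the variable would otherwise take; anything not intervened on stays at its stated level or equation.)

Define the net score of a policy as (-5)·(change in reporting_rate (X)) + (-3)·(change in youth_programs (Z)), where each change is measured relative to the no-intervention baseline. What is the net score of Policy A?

Baseline:
  A = 56
  R = 81
  T = 72 − 6·56 + 81 = -183
  Z = 9 − 56 + 3·(-183) = -596
  X = -45 + 4·56 + 4·81 − (-596) = 1099
Policy A (A + 17):
  A = 56 + 17 = 73
  R = 81
  T = 72 − 6·73 + 81 = -285
  Z = 9 − 73 + 3·(-285) = -919
  X = -45 + 4·73 + 4·81 − (-919) = 1490
ΔX = 1490 − 1099 = 391; ΔZ = -919 − (-596) = -323
Score = (-5)·391 + (-3)·(-323) = -986

-986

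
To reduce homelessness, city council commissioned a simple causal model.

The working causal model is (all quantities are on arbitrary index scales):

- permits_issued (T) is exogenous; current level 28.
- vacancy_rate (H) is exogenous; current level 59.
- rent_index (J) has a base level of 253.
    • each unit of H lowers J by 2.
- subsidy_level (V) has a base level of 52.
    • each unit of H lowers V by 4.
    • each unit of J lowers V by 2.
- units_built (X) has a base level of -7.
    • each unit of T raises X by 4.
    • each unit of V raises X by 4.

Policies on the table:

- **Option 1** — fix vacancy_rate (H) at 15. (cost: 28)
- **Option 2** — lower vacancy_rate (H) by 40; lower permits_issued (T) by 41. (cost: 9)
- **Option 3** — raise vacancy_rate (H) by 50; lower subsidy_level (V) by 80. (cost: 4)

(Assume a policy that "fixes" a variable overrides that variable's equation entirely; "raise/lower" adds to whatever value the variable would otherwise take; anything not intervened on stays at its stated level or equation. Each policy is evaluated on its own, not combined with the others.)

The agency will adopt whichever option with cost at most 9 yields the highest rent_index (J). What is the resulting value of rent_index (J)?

Option 2 (H − 40, T − 41):
  H = 59 − 40 = 19
  J = 253 − 2·19 = 215
Option 3 (H + 50, V − 80):
  H = 59 + 50 = 109
  J = 253 − 2·109 = 35
Comparing — Option 2: J=215, Option 3: J=35. Highest is 215 (Option 2).

215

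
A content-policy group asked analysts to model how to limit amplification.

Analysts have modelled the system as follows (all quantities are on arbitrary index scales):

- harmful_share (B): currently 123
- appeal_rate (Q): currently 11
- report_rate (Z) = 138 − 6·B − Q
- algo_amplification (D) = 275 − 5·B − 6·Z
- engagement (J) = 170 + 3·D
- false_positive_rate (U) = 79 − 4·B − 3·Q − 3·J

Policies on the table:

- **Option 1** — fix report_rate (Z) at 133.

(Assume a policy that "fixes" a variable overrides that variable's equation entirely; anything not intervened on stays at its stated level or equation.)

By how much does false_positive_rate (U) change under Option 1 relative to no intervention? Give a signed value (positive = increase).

Baseline:
  B = 123
  Q = 11
  Z = 138 − 6·123 − 11 = -611
  D = 275 − 5·123 − 6·(-611) = 3326
  J = 170 + 3·3326 = 10148
  U = 79 − 4·123 − 3·11 − 3·10148 = -30890
Option 1 (Z := 133):
  B = 123
  Q = 11
  Z = 133
  D = 275 − 5·123 − 6·133 = -1138
  J = 170 + 3·(-1138) = -3244
  U = 79 − 4·123 − 3·11 − 3·(-3244) = 9286
Change in U: 9286 − (-30890) = 40176

40176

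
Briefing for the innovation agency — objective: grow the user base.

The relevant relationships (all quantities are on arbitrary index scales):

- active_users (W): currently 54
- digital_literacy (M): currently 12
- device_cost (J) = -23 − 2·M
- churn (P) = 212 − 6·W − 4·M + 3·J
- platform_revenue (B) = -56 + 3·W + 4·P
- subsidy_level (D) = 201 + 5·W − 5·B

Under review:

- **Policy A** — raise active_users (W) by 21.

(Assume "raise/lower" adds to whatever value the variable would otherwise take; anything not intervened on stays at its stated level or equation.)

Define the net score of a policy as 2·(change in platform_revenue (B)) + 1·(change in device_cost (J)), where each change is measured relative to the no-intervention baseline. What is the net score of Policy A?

Baseline:
  W = 54
  M = 12
  J = -23 − 2·12 = -47
  P = 212 − 6·54 − 4·12 + 3·(-47) = -301
  B = -56 + 3·54 + 4·(-301) = -1098
Policy A (W + 21):
  W = 54 + 21 = 75
  M = 12
  J = -23 − 2·12 = -47
  P = 212 − 6·75 − 4·12 + 3·(-47) = -427
  B = -56 + 3·75 + 4·(-427) = -1539
ΔB = -1539 − (-1098) = -441; ΔJ = -47 − (-47) = 0
Score = 2·(-441) + 1·0 = -882

-882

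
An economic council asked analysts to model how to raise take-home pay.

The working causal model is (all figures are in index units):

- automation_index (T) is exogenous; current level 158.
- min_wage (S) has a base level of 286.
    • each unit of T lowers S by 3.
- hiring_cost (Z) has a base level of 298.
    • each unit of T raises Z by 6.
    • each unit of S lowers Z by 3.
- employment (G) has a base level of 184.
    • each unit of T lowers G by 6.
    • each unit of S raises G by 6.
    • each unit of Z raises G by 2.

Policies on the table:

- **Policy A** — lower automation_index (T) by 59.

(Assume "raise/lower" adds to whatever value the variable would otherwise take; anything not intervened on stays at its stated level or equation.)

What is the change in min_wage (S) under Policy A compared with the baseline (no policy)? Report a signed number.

Baseline:
  T = 158
  S = 286 − 3·158 = -188
Policy A (T − 59):
  T = 158 − 59 = 99
  S = 286 − 3·99 = -11
Change in S: -11 − (-188) = 177

177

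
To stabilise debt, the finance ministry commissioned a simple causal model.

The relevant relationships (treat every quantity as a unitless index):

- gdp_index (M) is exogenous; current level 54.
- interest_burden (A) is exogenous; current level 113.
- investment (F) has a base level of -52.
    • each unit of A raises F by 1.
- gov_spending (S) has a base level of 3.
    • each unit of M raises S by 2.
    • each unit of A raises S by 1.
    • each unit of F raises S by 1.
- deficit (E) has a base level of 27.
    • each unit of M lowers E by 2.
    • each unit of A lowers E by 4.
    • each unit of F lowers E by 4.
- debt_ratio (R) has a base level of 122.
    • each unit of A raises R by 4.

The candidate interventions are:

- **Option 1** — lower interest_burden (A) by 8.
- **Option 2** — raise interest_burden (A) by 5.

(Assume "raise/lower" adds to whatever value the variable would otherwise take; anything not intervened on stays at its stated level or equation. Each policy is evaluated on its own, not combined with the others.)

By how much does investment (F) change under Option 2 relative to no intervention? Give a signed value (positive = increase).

5

Baseline:
  A = 113
  F = -52 + 113 = 61
Option 2 (A + 5):
  A = 113 + 5 = 118
  F = -52 + 118 = 66
Change in F: 66 − 61 = 5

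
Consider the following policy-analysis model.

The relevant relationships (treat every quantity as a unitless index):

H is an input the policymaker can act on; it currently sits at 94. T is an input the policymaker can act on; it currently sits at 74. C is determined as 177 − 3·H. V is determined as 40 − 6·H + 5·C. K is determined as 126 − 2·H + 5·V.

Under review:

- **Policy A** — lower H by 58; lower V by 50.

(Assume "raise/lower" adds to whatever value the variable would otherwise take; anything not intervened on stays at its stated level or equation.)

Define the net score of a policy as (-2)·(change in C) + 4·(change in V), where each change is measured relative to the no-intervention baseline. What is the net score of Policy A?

4324

Baseline:
  H = 94
  C = 177 − 3·94 = -105
  V = 40 − 6·94 + 5·(-105) = -1049
Policy A (H − 58, V − 50):
  H = 94 − 58 = 36
  C = 177 − 3·36 = 69
  V = 40 − 6·36 + 5·69 (−50 from intervention) = 119
ΔC = 69 − (-105) = 174; ΔV = 119 − (-1049) = 1168
Score = (-2)·174 + 4·1168 = 4324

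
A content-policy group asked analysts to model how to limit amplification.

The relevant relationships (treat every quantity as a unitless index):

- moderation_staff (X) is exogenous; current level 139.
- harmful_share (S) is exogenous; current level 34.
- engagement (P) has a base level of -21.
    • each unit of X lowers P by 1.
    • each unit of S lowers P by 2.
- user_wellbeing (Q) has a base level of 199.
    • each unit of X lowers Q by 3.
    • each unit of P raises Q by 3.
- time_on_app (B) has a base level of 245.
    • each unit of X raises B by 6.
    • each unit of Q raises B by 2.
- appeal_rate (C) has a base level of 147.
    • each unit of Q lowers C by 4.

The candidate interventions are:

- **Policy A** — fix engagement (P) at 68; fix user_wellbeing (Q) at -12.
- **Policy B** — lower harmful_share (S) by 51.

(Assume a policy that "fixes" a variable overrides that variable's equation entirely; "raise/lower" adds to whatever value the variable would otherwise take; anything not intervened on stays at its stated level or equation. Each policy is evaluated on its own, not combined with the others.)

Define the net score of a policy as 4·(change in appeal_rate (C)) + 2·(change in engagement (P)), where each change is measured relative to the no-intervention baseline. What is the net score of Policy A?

-13648

Baseline:
  X = 139
  S = 34
  P = -21 − 139 − 2·34 = -228
  Q = 199 − 3·139 + 3·(-228) = -902
  C = 147 − 4·(-902) = 3755
Policy A (P := 68, Q := -12):
  X = 139
  S = 34
  P = 68
  Q = -12
  C = 147 − 4·(-12) = 195
ΔC = 195 − 3755 = -3560; ΔP = 68 − (-228) = 296
Score = 4·(-3560) + 2·296 = -13648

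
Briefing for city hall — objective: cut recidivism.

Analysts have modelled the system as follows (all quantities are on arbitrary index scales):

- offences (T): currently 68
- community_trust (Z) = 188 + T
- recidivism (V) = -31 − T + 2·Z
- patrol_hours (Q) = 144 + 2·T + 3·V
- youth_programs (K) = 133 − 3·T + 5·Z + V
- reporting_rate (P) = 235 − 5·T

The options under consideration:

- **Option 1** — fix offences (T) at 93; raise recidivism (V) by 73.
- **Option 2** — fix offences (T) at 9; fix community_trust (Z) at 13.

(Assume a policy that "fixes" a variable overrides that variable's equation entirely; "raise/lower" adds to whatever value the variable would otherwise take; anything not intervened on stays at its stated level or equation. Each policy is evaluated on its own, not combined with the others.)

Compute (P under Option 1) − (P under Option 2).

-420

Option 1 (T := 93, V + 73):
  T = 93
  P = 235 − 5·93 = -230
Option 2 (T := 9, Z := 13):
  T = 9
  P = 235 − 5·9 = 190
P: -230 − 190 = -420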